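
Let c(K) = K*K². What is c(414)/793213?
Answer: 70957944/793213 ≈ 89.456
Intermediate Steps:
c(K) = K³
c(414)/793213 = 414³/793213 = 70957944*(1/793213) = 70957944/793213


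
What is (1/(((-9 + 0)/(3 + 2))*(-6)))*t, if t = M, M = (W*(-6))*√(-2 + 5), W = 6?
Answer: -10*√3/3 ≈ -5.7735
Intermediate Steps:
M = -36*√3 (M = (6*(-6))*√(-2 + 5) = -36*√3 ≈ -62.354)
t = -36*√3 ≈ -62.354
(1/(((-9 + 0)/(3 + 2))*(-6)))*t = (1/(((-9 + 0)/(3 + 2))*(-6)))*(-36*√3) = (-⅙/(-9/5))*(-36*√3) = (-5/9*(-⅙))*(-36*√3) = 5*(-36*√3)/54 = -10*√3/3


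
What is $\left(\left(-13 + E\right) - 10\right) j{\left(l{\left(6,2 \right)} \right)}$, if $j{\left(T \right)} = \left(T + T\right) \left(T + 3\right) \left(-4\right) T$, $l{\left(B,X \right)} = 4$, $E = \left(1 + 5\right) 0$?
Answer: $20608$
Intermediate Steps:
$E = 0$ ($E = 6 \cdot 0 = 0$)
$j{\left(T \right)} = - 8 T^{2} \left(3 + T\right)$ ($j{\left(T \right)} = 2 T \left(3 + T\right) \left(-4\right) T = - 8 T \left(3 + T\right) T = - 8 T^{2} \left(3 + T\right)$)
$\left(\left(-13 + E\right) - 10\right) j{\left(l{\left(6,2 \right)} \right)} = \left(\left(-13 + 0\right) - 10\right) 8 \cdot 4^{2} \left(-3 - 4\right) = \left(-13 - 10\right) 8 \cdot 16 \left(-3 - 4\right) = - 23 \cdot 8 \cdot 16 \left(-7\right) = \left(-23\right) \left(-896\right) = 20608$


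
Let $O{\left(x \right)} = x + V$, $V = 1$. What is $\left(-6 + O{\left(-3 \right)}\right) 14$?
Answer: $-112$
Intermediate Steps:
$O{\left(x \right)} = 1 + x$ ($O{\left(x \right)} = x + 1 = 1 + x$)
$\left(-6 + O{\left(-3 \right)}\right) 14 = \left(-6 + \left(1 - 3\right)\right) 14 = \left(-6 - 2\right) 14 = \left(-8\right) 14 = -112$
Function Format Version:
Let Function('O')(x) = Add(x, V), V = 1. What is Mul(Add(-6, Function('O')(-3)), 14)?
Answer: -112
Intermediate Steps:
Function('O')(x) = Add(1, x) (Function('O')(x) = Add(x, 1) = Add(1, x))
Mul(Add(-6, Function('O')(-3)), 14) = Mul(Add(-6, Add(1, -3)), 14) = Mul(Add(-6, -2), 14) = Mul(-8, 14) = -112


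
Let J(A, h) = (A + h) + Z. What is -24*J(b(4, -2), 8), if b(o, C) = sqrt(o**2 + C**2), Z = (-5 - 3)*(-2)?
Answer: -576 - 48*sqrt(5) ≈ -683.33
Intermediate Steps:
Z = 16 (Z = -8*(-2) = 16)
b(o, C) = sqrt(C**2 + o**2)
J(A, h) = 16 + A + h (J(A, h) = (A + h) + 16 = 16 + A + h)
-24*J(b(4, -2), 8) = -24*(16 + sqrt((-2)**2 + 4**2) + 8) = -24*(16 + sqrt(4 + 16) + 8) = -24*(16 + sqrt(20) + 8) = -24*(16 + 2*sqrt(5) + 8) = -24*(24 + 2*sqrt(5)) = -576 - 48*sqrt(5)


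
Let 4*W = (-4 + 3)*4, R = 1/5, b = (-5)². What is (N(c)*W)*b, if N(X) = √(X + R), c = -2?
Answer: -15*I*√5 ≈ -33.541*I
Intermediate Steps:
b = 25
R = ⅕ ≈ 0.20000
N(X) = √(⅕ + X) (N(X) = √(X + ⅕) = √(⅕ + X))
W = -1 (W = ((-4 + 3)*4)/4 = (-1*4)/4 = (¼)*(-4) = -1)
(N(c)*W)*b = ((√(5 + 25*(-2))/5)*(-1))*25 = ((√(5 - 50)/5)*(-1))*25 = ((√(-45)/5)*(-1))*25 = (((3*I*√5)/5)*(-1))*25 = ((3*I*√5/5)*(-1))*25 = -3*I*√5/5*25 = -15*I*√5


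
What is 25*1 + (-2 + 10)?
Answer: 33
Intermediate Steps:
25*1 + (-2 + 10) = 25 + 8 = 33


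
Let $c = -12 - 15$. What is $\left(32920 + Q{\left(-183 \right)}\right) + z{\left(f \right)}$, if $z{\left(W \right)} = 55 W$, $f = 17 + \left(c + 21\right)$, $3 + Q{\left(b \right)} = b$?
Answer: $33339$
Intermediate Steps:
$c = -27$
$Q{\left(b \right)} = -3 + b$
$f = 11$ ($f = 17 + \left(-27 + 21\right) = 17 - 6 = 11$)
$\left(32920 + Q{\left(-183 \right)}\right) + z{\left(f \right)} = \left(32920 - 186\right) + 55 \cdot 11 = \left(32920 - 186\right) + 605 = 32734 + 605 = 33339$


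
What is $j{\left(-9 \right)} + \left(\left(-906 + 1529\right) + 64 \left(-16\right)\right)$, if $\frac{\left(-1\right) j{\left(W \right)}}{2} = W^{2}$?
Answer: $-563$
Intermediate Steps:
$j{\left(W \right)} = - 2 W^{2}$
$j{\left(-9 \right)} + \left(\left(-906 + 1529\right) + 64 \left(-16\right)\right) = - 2 \left(-9\right)^{2} + \left(\left(-906 + 1529\right) + 64 \left(-16\right)\right) = \left(-2\right) 81 + \left(623 - 1024\right) = -162 - 401 = -563$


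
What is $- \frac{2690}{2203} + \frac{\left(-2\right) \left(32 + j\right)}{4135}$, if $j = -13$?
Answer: $- \frac{11206864}{9109405} \approx -1.2303$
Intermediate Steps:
$- \frac{2690}{2203} + \frac{\left(-2\right) \left(32 + j\right)}{4135} = - \frac{2690}{2203} + \frac{\left(-2\right) \left(32 - 13\right)}{4135} = \left(-2690\right) \frac{1}{2203} + \left(-2\right) 19 \cdot \frac{1}{4135} = - \frac{2690}{2203} - \frac{38}{4135} = - \frac{11206864}{9109405}$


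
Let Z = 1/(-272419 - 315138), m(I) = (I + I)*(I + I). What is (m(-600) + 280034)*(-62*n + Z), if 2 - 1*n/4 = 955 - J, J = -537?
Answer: 373443569617209726/587557 ≈ 6.3559e+11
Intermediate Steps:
n = -5960 (n = 8 - 4*(955 - 1*(-537)) = 8 - 4*(955 + 537) = 8 - 4*1492 = 8 - 5968 = -5960)
m(I) = 4*I² (m(I) = (2*I)*(2*I) = 4*I²)
Z = -1/587557 (Z = 1/(-587557) = -1/587557 ≈ -1.7020e-6)
(m(-600) + 280034)*(-62*n + Z) = (4*(-600)² + 280034)*(-62*(-5960) - 1/587557) = (4*360000 + 280034)*(369520 - 1/587557) = (1440000 + 280034)*(217114062639/587557) = 1720034*(217114062639/587557) = 373443569617209726/587557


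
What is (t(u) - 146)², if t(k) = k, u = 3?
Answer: 20449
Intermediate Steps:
(t(u) - 146)² = (3 - 146)² = (-143)² = 20449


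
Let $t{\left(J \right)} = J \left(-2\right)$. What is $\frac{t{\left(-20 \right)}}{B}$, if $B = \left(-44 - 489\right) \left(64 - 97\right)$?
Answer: $\frac{40}{17589} \approx 0.0022741$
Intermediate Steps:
$t{\left(J \right)} = - 2 J$
$B = 17589$ ($B = \left(-533\right) \left(-33\right) = 17589$)
$\frac{t{\left(-20 \right)}}{B} = \frac{\left(-2\right) \left(-20\right)}{17589} = 40 \cdot \frac{1}{17589} = \frac{40}{17589}$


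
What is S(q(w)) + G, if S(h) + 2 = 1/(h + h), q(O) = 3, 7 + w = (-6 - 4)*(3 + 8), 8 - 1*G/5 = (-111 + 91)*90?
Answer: 54229/6 ≈ 9038.2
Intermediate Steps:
G = 9040 (G = 40 - 5*(-111 + 91)*90 = 40 - (-100)*90 = 40 - 5*(-1800) = 40 + 9000 = 9040)
w = -117 (w = -7 + (-6 - 4)*(3 + 8) = -7 - 10*11 = -7 - 110 = -117)
S(h) = -2 + 1/(2*h) (S(h) = -2 + 1/(h + h) = -2 + 1/(2*h))
S(q(w)) + G = (-2 + (1/2)/3) + 9040 = (-2 + (1/2)*(1/3)) + 9040 = (-2 + 1/6) + 9040 = -11/6 + 9040 = 54229/6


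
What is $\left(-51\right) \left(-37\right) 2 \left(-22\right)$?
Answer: $-83028$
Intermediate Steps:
$\left(-51\right) \left(-37\right) 2 \left(-22\right) = 1887 \left(-44\right) = -83028$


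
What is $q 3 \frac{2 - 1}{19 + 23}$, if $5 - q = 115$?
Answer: $- \frac{55}{7} \approx -7.8571$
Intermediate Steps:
$q = -110$ ($q = 5 - 115 = -110$)
$q 3 \frac{2 - 1}{19 + 23} = - 110 \cdot 3 \frac{2 - 1}{19 + 23} = - 110 \cdot 3 \cdot 1 \cdot \frac{1}{42} = - 110 \cdot 3 \cdot \frac{1}{42} = \left(-110\right) \frac{1}{14} = - \frac{55}{7}$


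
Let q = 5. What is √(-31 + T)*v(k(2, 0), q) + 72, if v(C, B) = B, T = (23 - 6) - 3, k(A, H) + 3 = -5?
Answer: 72 + 5*I*√17 ≈ 72.0 + 20.616*I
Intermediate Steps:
k(A, H) = -8 (k(A, H) = -3 - 5 = -8)
T = 14 (T = 17 - 3 = 14)
√(-31 + T)*v(k(2, 0), q) + 72 = √(-31 + 14)*5 + 72 = √(-17)*5 + 72 = (I*√17)*5 + 72 = 5*I*√17 + 72 = 72 + 5*I*√17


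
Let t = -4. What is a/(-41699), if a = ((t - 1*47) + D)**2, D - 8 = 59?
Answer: -256/41699 ≈ -0.0061392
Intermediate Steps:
D = 67 (D = 8 + 59 = 67)
a = 256 (a = ((-4 - 1*47) + 67)**2 = ((-4 - 47) + 67)**2 = (-51 + 67)**2 = 16**2 = 256)
a/(-41699) = 256/(-41699) = 256*(-1/41699) = -256/41699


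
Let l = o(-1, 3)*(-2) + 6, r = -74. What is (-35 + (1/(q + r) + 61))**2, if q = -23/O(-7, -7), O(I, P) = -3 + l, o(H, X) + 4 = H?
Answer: 655206409/970225 ≈ 675.31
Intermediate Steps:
o(H, X) = -4 + H
l = 16 (l = (-4 - 1)*(-2) + 6 = -5*(-2) + 6 = 10 + 6 = 16)
O(I, P) = 13 (O(I, P) = -3 + 16 = 13)
q = -23/13 ≈ -1.7692
(-35 + (1/(q + r) + 61))**2 = (-35 + (1/(-23/13 - 74) + 61))**2 = (-35 + (1/(-985/13) + 61))**2 = (-35 + (-13/985 + 61))**2 = (-35 + 60072/985)**2 = (25597/985)**2 = 655206409/970225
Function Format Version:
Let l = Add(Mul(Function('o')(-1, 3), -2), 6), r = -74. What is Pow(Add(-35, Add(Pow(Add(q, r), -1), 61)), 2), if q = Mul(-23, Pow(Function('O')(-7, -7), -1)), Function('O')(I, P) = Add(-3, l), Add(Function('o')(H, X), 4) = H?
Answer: Rational(655206409, 970225) ≈ 675.31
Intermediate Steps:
Function('o')(H, X) = Add(-4, H)
l = 16 (l = Add(Mul(Add(-4, -1), -2), 6) = Add(Mul(-5, -2), 6) = Add(10, 6) = 16)
Function('O')(I, P) = 13 (Function('O')(I, P) = Add(-3, 16) = 13)
q = Rational(-23, 13) (q = Mul(-23, Pow(13, -1)) = Mul(-23, Rational(1, 13)) = Rational(-23, 13) ≈ -1.7692)
Pow(Add(-35, Add(Pow(Add(q, r), -1), 61)), 2) = Pow(Add(-35, Add(Pow(Add(Rational(-23, 13), -74), -1), 61)), 2) = Pow(Add(-35, Add(Pow(Rational(-985, 13), -1), 61)), 2) = Pow(Add(-35, Add(Rational(-13, 985), 61)), 2) = Pow(Add(-35, Rational(60072, 985)), 2) = Pow(Rational(25597, 985), 2) = Rational(655206409, 970225)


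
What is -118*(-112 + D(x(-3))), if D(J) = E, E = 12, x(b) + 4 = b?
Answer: 11800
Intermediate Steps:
x(b) = -4 + b
D(J) = 12
-118*(-112 + D(x(-3))) = -118*(-112 + 12) = -118*(-100) = 11800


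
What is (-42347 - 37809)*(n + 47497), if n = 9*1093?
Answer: -4595664104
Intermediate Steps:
n = 9837
(-42347 - 37809)*(n + 47497) = (-42347 - 37809)*(9837 + 47497) = -80156*57334 = -4595664104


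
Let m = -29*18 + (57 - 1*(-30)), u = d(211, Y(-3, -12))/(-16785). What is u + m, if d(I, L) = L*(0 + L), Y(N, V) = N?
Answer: -811276/1865 ≈ -435.00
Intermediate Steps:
d(I, L) = L² (d(I, L) = L*L = L²)
u = -1/1865 (u = (-3)²/(-16785) = 9*(-1/16785) = -1/1865 ≈ -0.00053619)
m = -435 (m = -522 + (57 + 30) = -522 + 87 = -435)
u + m = -1/1865 - 435 = -811276/1865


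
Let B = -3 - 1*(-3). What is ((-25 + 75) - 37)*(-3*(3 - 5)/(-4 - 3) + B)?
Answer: -78/7 ≈ -11.143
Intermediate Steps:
B = 0 (B = -3 + 3 = 0)
((-25 + 75) - 37)*(-3*(3 - 5)/(-4 - 3) + B) = ((-25 + 75) - 37)*(-3*(3 - 5)/(-4 - 3) + 0) = (50 - 37)*(-(-6)/(-7) + 0) = 13*(-(-6)*(-1)/7 + 0) = 13*(-3*2/7 + 0) = 13*(-6/7 + 0) = 13*(-6/7) = -78/7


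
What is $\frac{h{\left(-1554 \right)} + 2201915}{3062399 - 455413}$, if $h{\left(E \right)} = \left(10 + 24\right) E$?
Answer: $\frac{2149079}{2606986} \approx 0.82435$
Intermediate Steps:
$h{\left(E \right)} = 34 E$
$\frac{h{\left(-1554 \right)} + 2201915}{3062399 - 455413} = \frac{34 \left(-1554\right) + 2201915}{3062399 - 455413} = \frac{-52836 + 2201915}{2606986} = 2149079 \cdot \frac{1}{2606986} = \frac{2149079}{2606986}$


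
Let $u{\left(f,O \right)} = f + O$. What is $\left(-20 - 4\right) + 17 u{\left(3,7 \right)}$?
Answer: $146$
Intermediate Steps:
$u{\left(f,O \right)} = O + f$
$\left(-20 - 4\right) + 17 u{\left(3,7 \right)} = \left(-20 - 4\right) + 17 \left(7 + 3\right) = \left(-20 - 4\right) + 17 \cdot 10 = -24 + 170 = 146$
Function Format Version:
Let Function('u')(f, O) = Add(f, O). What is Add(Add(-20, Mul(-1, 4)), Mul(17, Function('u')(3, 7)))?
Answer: 146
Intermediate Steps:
Function('u')(f, O) = Add(O, f)
Add(Add(-20, Mul(-1, 4)), Mul(17, Function('u')(3, 7))) = Add(Add(-20, Mul(-1, 4)), Mul(17, Add(7, 3))) = Add(Add(-20, -4), Mul(17, 10)) = Add(-24, 170) = 146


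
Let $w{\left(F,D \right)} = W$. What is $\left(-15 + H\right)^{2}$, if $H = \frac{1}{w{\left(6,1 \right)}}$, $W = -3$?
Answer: $\frac{2116}{9} \approx 235.11$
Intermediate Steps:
$w{\left(F,D \right)} = -3$
$H = - \frac{1}{3}$ ($H = \frac{1}{-3} = - \frac{1}{3} \approx -0.33333$)
$\left(-15 + H\right)^{2} = \left(-15 - \frac{1}{3}\right)^{2} = \left(- \frac{46}{3}\right)^{2} = \frac{2116}{9}$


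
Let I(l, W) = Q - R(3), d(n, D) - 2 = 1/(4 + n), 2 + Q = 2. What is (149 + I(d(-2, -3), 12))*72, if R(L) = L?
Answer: 10512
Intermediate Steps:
Q = 0 (Q = -2 + 2 = 0)
d(n, D) = 2 + 1/(4 + n)
I(l, W) = -3 (I(l, W) = 0 - 1*3 = 0 - 3 = -3)
(149 + I(d(-2, -3), 12))*72 = (149 - 3)*72 = 146*72 = 10512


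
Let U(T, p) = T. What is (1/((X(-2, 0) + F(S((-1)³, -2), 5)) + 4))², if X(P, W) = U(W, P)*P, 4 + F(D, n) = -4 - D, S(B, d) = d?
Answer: ¼ ≈ 0.25000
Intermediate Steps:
F(D, n) = -8 - D (F(D, n) = -4 + (-4 - D) = -8 - D)
X(P, W) = P*W (X(P, W) = W*P = P*W)
(1/((X(-2, 0) + F(S((-1)³, -2), 5)) + 4))² = (1/((-2*0 + (-8 - 1*(-2))) + 4))² = (1/((0 + (-8 + 2)) + 4))² = (1/((0 - 6) + 4))² = (1/(-6 + 4))² = (1/(-2))² = (-½)² = ¼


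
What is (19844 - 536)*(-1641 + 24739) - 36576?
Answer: 445939608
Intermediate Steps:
(19844 - 536)*(-1641 + 24739) - 36576 = 19308*23098 - 36576 = 445976184 - 36576 = 445939608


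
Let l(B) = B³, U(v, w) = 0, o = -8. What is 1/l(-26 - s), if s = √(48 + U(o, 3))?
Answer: -2665/30959144 + 519*√3/15479572 ≈ -2.8009e-5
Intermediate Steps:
s = 4*√3 (s = √(48 + 0) = √48 = 4*√3 ≈ 6.9282)
1/l(-26 - s) = 1/((-26 - 4*√3)³) = (-26 - 4*√3)⁻³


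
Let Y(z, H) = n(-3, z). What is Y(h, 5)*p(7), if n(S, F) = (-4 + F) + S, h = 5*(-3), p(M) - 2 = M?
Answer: -198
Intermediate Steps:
p(M) = 2 + M
h = -15
n(S, F) = -4 + F + S
Y(z, H) = -7 + z (Y(z, H) = -4 + z - 3 = -7 + z)
Y(h, 5)*p(7) = (-7 - 15)*(2 + 7) = -22*9 = -198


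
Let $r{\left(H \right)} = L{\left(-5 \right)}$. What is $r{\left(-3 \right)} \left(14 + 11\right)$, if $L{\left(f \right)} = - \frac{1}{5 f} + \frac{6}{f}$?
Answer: $-29$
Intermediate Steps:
$L{\left(f \right)} = \frac{29}{5 f}$ ($L{\left(f \right)} = - \frac{1}{5 f} + \frac{6}{f} = \frac{29}{5 f}$)
$r{\left(H \right)} = - \frac{29}{25}$ ($r{\left(H \right)} = \frac{29}{5 \left(-5\right)} = \frac{29}{5} \left(- \frac{1}{5}\right) = - \frac{29}{25}$)
$r{\left(-3 \right)} \left(14 + 11\right) = - \frac{29 \left(14 + 11\right)}{25} = \left(- \frac{29}{25}\right) 25 = -29$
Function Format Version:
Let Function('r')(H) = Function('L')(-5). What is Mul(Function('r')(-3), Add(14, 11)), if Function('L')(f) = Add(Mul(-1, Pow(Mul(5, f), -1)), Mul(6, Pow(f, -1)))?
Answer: -29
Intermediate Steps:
Function('L')(f) = Mul(Rational(29, 5), Pow(f, -1)) (Function('L')(f) = Add(Mul(-1, Mul(Rational(1, 5), Pow(f, -1))), Mul(6, Pow(f, -1))) = Add(Mul(Rational(-1, 5), Pow(f, -1)), Mul(6, Pow(f, -1))) = Mul(Rational(29, 5), Pow(f, -1)))
Function('r')(H) = Rational(-29, 25) (Function('r')(H) = Mul(Rational(29, 5), Pow(-5, -1)) = Mul(Rational(29, 5), Rational(-1, 5)) = Rational(-29, 25))
Mul(Function('r')(-3), Add(14, 11)) = Mul(Rational(-29, 25), Add(14, 11)) = Mul(Rational(-29, 25), 25) = -29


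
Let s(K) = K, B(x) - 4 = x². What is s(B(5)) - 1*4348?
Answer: -4319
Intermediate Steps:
B(x) = 4 + x²
s(B(5)) - 1*4348 = (4 + 5²) - 1*4348 = (4 + 25) - 4348 = 29 - 4348 = -4319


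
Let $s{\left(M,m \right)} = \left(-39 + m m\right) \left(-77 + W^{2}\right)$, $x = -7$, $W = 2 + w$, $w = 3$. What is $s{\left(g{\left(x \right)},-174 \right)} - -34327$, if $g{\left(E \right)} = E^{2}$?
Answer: $-1537997$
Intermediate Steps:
$W = 5$ ($W = 2 + 3 = 5$)
$s{\left(M,m \right)} = 2028 - 52 m^{2}$ ($s{\left(M,m \right)} = \left(-39 + m m\right) \left(-77 + 5^{2}\right) = \left(-39 + m^{2}\right) \left(-77 + 25\right) = \left(-39 + m^{2}\right) \left(-52\right) = 2028 - 52 m^{2}$)
$s{\left(g{\left(x \right)},-174 \right)} - -34327 = \left(2028 - 52 \left(-174\right)^{2}\right) - -34327 = \left(2028 - 1574352\right) + 34327 = -1572324 + 34327 = -1537997$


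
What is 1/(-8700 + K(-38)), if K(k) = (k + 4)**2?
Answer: -1/7544 ≈ -0.00013256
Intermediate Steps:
K(k) = (4 + k)**2
1/(-8700 + K(-38)) = 1/(-8700 + (4 - 38)**2) = 1/(-8700 + (-34)**2) = 1/(-8700 + 1156) = 1/(-7544) = -1/7544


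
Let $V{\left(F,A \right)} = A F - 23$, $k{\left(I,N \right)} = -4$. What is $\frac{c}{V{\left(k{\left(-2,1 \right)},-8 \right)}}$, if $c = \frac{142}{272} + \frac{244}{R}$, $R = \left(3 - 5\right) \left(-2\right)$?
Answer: $\frac{2789}{408} \approx 6.8358$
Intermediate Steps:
$R = 4$ ($R = \left(-2\right) \left(-2\right) = 4$)
$c = \frac{8367}{136}$ ($c = \frac{142}{272} + \frac{244}{4} = 142 \cdot \frac{1}{272} + 244 \cdot \frac{1}{4} = \frac{71}{136} + 61 = \frac{8367}{136} \approx 61.522$)
$V{\left(F,A \right)} = -23 + A F$
$\frac{c}{V{\left(k{\left(-2,1 \right)},-8 \right)}} = \frac{8367}{136 \left(-23 - -32\right)} = \frac{8367}{136 \left(-23 + 32\right)} = \frac{8367}{136 \cdot 9} = \frac{8367}{136} \cdot \frac{1}{9} = \frac{2789}{408}$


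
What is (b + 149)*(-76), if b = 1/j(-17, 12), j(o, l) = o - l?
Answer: -328320/29 ≈ -11321.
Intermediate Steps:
b = -1/29 (b = 1/(-17 - 1*12) = 1/(-17 - 12) = 1/(-29) = -1/29 ≈ -0.034483)
(b + 149)*(-76) = (-1/29 + 149)*(-76) = (4320/29)*(-76) = -328320/29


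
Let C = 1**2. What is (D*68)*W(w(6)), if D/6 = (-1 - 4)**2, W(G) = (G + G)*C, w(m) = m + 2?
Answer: 163200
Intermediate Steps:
w(m) = 2 + m
C = 1
W(G) = 2*G (W(G) = (G + G)*1 = (2*G)*1 = 2*G)
D = 150 (D = 6*(-1 - 4)**2 = 6*(-5)**2 = 6*25 = 150)
(D*68)*W(w(6)) = (150*68)*(2*(2 + 6)) = 10200*(2*8) = 10200*16 = 163200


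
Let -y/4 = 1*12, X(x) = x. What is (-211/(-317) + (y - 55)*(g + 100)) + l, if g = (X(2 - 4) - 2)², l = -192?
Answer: -3848169/317 ≈ -12139.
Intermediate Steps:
y = -48 (y = -4*12 = -48)
g = 16 (g = ((2 - 4) - 2)² = (-2 - 2)² = (-4)² = 16)
(-211/(-317) + (y - 55)*(g + 100)) + l = (-211/(-317) + (-48 - 55)*(16 + 100)) - 192 = (-211*(-1/317) - 103*116) - 192 = (211/317 - 11948) - 192 = -3787305/317 - 192 = -3848169/317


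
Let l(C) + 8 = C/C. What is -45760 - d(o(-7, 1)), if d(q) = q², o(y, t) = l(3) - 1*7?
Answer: -45956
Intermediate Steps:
l(C) = -7 (l(C) = -8 + C/C = -8 + 1 = -7)
o(y, t) = -14 (o(y, t) = -7 - 1*7 = -7 - 7 = -14)
-45760 - d(o(-7, 1)) = -45760 - 1*(-14)² = -45760 - 1*196 = -45760 - 196 = -45956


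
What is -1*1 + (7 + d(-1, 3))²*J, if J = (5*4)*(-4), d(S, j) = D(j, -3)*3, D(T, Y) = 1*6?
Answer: -50001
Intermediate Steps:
D(T, Y) = 6
d(S, j) = 18 (d(S, j) = 6*3 = 18)
J = -80 (J = 20*(-4) = -80)
-1*1 + (7 + d(-1, 3))²*J = -1*1 + (7 + 18)²*(-80) = -1 + 25²*(-80) = -1 + 625*(-80) = -1 - 50000 = -50001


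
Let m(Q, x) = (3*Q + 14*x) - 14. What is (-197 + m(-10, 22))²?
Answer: 4489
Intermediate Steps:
m(Q, x) = -14 + 3*Q + 14*x
(-197 + m(-10, 22))² = (-197 + (-14 + 3*(-10) + 14*22))² = (-197 + (-14 - 30 + 308))² = (-197 + 264)² = 67² = 4489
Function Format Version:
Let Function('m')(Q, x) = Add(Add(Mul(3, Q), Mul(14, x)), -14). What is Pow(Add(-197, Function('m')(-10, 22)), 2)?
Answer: 4489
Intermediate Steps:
Function('m')(Q, x) = Add(-14, Mul(3, Q), Mul(14, x))
Pow(Add(-197, Function('m')(-10, 22)), 2) = Pow(Add(-197, Add(-14, Mul(3, -10), Mul(14, 22))), 2) = Pow(Add(-197, Add(-14, -30, 308)), 2) = Pow(Add(-197, 264), 2) = Pow(67, 2) = 4489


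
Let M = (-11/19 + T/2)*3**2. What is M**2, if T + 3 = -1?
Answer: 194481/361 ≈ 538.73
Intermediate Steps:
T = -4 (T = -3 - 1 = -4)
M = -441/19 (M = (-11/19 - 4/2)*3**2 = (-11*1/19 - 4*1/2)*9 = (-11/19 - 2)*9 = -49/19*9 = -441/19 ≈ -23.211)
M**2 = (-441/19)**2 = 194481/361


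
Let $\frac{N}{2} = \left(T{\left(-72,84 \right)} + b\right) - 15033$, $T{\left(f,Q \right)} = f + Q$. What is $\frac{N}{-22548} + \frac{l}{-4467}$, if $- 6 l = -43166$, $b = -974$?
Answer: $- \frac{9659249}{50360958} \approx -0.1918$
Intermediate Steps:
$l = \frac{21583}{3}$ ($l = \left(- \frac{1}{6}\right) \left(-43166\right) = \frac{21583}{3} \approx 7194.3$)
$T{\left(f,Q \right)} = Q + f$
$N = -31990$ ($N = 2 \left(\left(\left(84 - 72\right) - 974\right) - 15033\right) = 2 \left(\left(12 - 974\right) - 15033\right) = 2 \left(-962 - 15033\right) = 2 \left(-15995\right) = -31990$)
$\frac{N}{-22548} + \frac{l}{-4467} = - \frac{31990}{-22548} + \frac{21583}{3 \left(-4467\right)} = \left(-31990\right) \left(- \frac{1}{22548}\right) + \frac{21583}{3} \left(- \frac{1}{4467}\right) = \frac{15995}{11274} - \frac{21583}{13401} = - \frac{9659249}{50360958}$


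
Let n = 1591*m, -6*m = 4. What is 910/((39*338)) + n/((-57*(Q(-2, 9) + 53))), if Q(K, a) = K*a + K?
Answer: 603593/953667 ≈ 0.63292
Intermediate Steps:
m = -⅔ (m = -⅙*4 = -⅔ ≈ -0.66667)
Q(K, a) = K + K*a
n = -3182/3 (n = 1591*(-⅔) = -3182/3 ≈ -1060.7)
910/((39*338)) + n/((-57*(Q(-2, 9) + 53))) = 910/((39*338)) - 3182*(-1/(57*(-2*(1 + 9) + 53)))/3 = 910/13182 - 3182*(-1/(57*(-2*10 + 53)))/3 = 910*(1/13182) - 3182*(-1/(57*(-20 + 53)))/3 = 35/507 - 3182/(3*((-57*33))) = 35/507 - 3182/3/(-1881) = 35/507 - 3182/3*(-1/1881) = 35/507 + 3182/5643 = 603593/953667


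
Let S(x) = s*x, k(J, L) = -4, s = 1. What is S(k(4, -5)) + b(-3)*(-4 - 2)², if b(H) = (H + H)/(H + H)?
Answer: 32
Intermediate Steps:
S(x) = x (S(x) = 1*x = x)
b(H) = 1 (b(H) = (2*H)/((2*H)) = (2*H)*(1/(2*H)) = 1)
S(k(4, -5)) + b(-3)*(-4 - 2)² = -4 + 1*(-4 - 2)² = -4 + 1*(-6)² = -4 + 1*36 = -4 + 36 = 32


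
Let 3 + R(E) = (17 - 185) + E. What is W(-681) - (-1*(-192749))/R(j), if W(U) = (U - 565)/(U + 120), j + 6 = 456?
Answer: -35928185/52173 ≈ -688.64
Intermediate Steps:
j = 450 (j = -6 + 456 = 450)
R(E) = -171 + E (R(E) = -3 + ((17 - 185) + E) = -3 + (-168 + E) = -171 + E)
W(U) = (-565 + U)/(120 + U)
W(-681) - (-1*(-192749))/R(j) = (-565 - 681)/(120 - 681) - (-1*(-192749))/(-171 + 450) = -1246/(-561) - 192749/279 = -1/561*(-1246) - 192749/279 = 1246/561 - 1*192749/279 = 1246/561 - 192749/279 = -35928185/52173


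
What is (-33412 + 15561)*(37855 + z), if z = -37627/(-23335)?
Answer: -15769288712252/23335 ≈ -6.7578e+8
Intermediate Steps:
z = 37627/23335 (z = -37627*(-1/23335) = 37627/23335 ≈ 1.6125)
(-33412 + 15561)*(37855 + z) = (-33412 + 15561)*(37855 + 37627/23335) = -17851*883384052/23335 = -15769288712252/23335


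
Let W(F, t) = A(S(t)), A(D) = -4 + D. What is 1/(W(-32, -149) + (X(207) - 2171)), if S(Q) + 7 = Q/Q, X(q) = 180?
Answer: -1/2001 ≈ -0.00049975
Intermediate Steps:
S(Q) = -6 (S(Q) = -7 + Q/Q = -7 + 1 = -6)
W(F, t) = -10 (W(F, t) = -4 - 6 = -10)
1/(W(-32, -149) + (X(207) - 2171)) = 1/(-10 + (180 - 2171)) = 1/(-10 - 1991) = 1/(-2001) = -1/2001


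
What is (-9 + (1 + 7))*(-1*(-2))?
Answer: -2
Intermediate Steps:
(-9 + (1 + 7))*(-1*(-2)) = (-9 + 8)*2 = -1*2 = -2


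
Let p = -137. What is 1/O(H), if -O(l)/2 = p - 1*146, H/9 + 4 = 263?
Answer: 1/566 ≈ 0.0017668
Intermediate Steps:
H = 2331 (H = -36 + 9*263 = -36 + 2367 = 2331)
O(l) = 566 (O(l) = -2*(-137 - 1*146) = -2*(-137 - 146) = -2*(-283) = 566)
1/O(H) = 1/566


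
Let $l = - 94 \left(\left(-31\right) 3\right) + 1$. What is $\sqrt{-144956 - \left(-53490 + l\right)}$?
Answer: $i \sqrt{100209} \approx 316.56 i$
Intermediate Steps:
$l = 8743$ ($l = \left(-94\right) \left(-93\right) + 1 = 8742 + 1 = 8743$)
$\sqrt{-144956 - \left(-53490 + l\right)} = \sqrt{-144956 + \left(53490 - 8743\right)} = \sqrt{-144956 + 44747} = \sqrt{-100209} = i \sqrt{100209}$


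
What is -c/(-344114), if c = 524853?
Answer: 524853/344114 ≈ 1.5252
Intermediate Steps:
-c/(-344114) = -524853/(-344114) = -524853*(-1)/344114 = -1*(-524853/344114) = 524853/344114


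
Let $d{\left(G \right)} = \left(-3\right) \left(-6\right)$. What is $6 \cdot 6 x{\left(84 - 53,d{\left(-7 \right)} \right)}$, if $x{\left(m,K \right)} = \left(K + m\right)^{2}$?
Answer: $86436$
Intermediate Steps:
$d{\left(G \right)} = 18$
$6 \cdot 6 x{\left(84 - 53,d{\left(-7 \right)} \right)} = 6 \cdot 6 \left(18 + \left(84 - 53\right)\right)^{2} = 36 \left(18 + 31\right)^{2} = 36 \cdot 49^{2} = 36 \cdot 2401 = 86436$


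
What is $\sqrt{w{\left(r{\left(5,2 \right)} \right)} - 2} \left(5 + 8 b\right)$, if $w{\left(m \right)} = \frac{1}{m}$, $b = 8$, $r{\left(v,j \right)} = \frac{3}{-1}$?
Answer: $23 i \sqrt{21} \approx 105.4 i$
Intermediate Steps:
$r{\left(v,j \right)} = -3$ ($r{\left(v,j \right)} = 3 \left(-1\right) = -3$)
$\sqrt{w{\left(r{\left(5,2 \right)} \right)} - 2} \left(5 + 8 b\right) = \sqrt{\frac{1}{-3} - 2} \left(5 + 8 \cdot 8\right) = \sqrt{- \frac{1}{3} - 2} \left(5 + 64\right) = \sqrt{- \frac{7}{3}} \cdot 69 = \frac{i \sqrt{21}}{3} \cdot 69 = 23 i \sqrt{21}$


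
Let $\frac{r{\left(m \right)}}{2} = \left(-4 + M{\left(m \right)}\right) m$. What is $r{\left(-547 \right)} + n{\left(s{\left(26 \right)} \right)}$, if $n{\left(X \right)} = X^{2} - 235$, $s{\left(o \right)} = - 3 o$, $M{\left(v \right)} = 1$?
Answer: $9131$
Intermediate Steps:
$r{\left(m \right)} = - 6 m$ ($r{\left(m \right)} = 2 \left(-4 + 1\right) m = 2 \left(- 3 m\right) = - 6 m$)
$n{\left(X \right)} = -235 + X^{2}$ ($n{\left(X \right)} = X^{2} - 235 = -235 + X^{2}$)
$r{\left(-547 \right)} + n{\left(s{\left(26 \right)} \right)} = \left(-6\right) \left(-547\right) - \left(235 - \left(\left(-3\right) 26\right)^{2}\right) = 3282 - \left(235 - \left(-78\right)^{2}\right) = 3282 + \left(-235 + 6084\right) = 3282 + 5849 = 9131$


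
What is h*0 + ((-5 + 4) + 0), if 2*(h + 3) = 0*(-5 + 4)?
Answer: -1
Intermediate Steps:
h = -3 (h = -3 + (0*(-5 + 4))/2 = -3 + (0*(-1))/2 = -3 + (½)*0 = -3 + 0 = -3)
h*0 + ((-5 + 4) + 0) = -3*0 + ((-5 + 4) + 0) = 0 + (-1 + 0) = 0 - 1 = -1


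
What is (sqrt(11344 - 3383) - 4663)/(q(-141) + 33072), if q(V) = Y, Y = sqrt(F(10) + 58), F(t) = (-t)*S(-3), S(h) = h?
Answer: -19276842/136719637 - sqrt(175142)/546878548 + 4134*sqrt(7961)/136719637 + 4663*sqrt(22)/546878548 ≈ -0.13826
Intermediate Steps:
F(t) = 3*t (F(t) = -t*(-3) = 3*t)
Y = 2*sqrt(22) (Y = sqrt(3*10 + 58) = sqrt(30 + 58) = sqrt(88) = 2*sqrt(22) ≈ 9.3808)
q(V) = 2*sqrt(22)
(sqrt(11344 - 3383) - 4663)/(q(-141) + 33072) = (sqrt(11344 - 3383) - 4663)/(2*sqrt(22) + 33072) = (sqrt(7961) - 4663)/(33072 + 2*sqrt(22)) = (-4663 + sqrt(7961))/(33072 + 2*sqrt(22))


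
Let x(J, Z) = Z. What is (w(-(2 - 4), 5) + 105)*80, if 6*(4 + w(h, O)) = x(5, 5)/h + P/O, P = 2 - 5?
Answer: 24316/3 ≈ 8105.3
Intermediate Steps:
P = -3
w(h, O) = -4 - 1/(2*O) + 5/(6*h) (w(h, O) = -4 + (5/h - 3/O)/6 = -4 + (-3/O + 5/h)/6 = -4 + (-1/(2*O) + 5/(6*h)) = -4 - 1/(2*O) + 5/(6*h))
(w(-(2 - 4), 5) + 105)*80 = ((-4 - ½/5 + 5/(6*((-(2 - 4))))) + 105)*80 = ((-4 - ½*⅕ + 5/(6*((-1*(-2))))) + 105)*80 = ((-4 - ⅒ + (⅚)/2) + 105)*80 = ((-4 - ⅒ + (⅚)*(½)) + 105)*80 = ((-4 - ⅒ + 5/12) + 105)*80 = (-221/60 + 105)*80 = (6079/60)*80 = 24316/3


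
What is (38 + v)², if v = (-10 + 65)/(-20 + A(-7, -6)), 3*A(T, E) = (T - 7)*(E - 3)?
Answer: 6561/4 ≈ 1640.3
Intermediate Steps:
A(T, E) = (-7 + T)*(-3 + E)/3 (A(T, E) = ((T - 7)*(E - 3))/3 = ((-7 + T)*(-3 + E))/3 = (-7 + T)*(-3 + E)/3)
v = 5/2 (v = (-10 + 65)/(-20 + (7 - 1*(-7) - 7/3*(-6) + (⅓)*(-6)*(-7))) = 55/(-20 + (7 + 7 + 14 + 14)) = 55/(-20 + 42) = 55/22 = 55*(1/22) = 5/2 ≈ 2.5000)
(38 + v)² = (38 + 5/2)² = (81/2)² = 6561/4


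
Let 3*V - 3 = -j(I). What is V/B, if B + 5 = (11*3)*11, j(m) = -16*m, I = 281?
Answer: 4499/1074 ≈ 4.1890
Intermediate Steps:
V = 4499/3 (V = 1 + (-(-16)*281)/3 = 1 + (-1*(-4496))/3 = 1 + (⅓)*4496 = 1 + 4496/3 = 4499/3 ≈ 1499.7)
B = 358 (B = -5 + (11*3)*11 = -5 + 33*11 = -5 + 363 = 358)
V/B = (4499/3)/358 = (4499/3)*(1/358) = 4499/1074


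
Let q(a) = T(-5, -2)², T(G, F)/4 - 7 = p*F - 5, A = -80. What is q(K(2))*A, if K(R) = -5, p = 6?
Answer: -128000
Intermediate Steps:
T(G, F) = 8 + 24*F (T(G, F) = 28 + 4*(6*F - 5) = 28 + 4*(-5 + 6*F) = 28 + (-20 + 24*F) = 8 + 24*F)
q(a) = 1600 (q(a) = (8 + 24*(-2))² = (8 - 48)² = (-40)² = 1600)
q(K(2))*A = 1600*(-80) = -128000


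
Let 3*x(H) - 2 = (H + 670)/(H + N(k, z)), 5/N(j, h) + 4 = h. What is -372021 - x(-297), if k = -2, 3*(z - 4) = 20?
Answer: -1322535533/3555 ≈ -3.7202e+5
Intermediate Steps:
z = 32/3 (z = 4 + (1/3)*20 = 4 + 20/3 = 32/3 ≈ 10.667)
N(j, h) = 5/(-4 + h)
x(H) = 2/3 + (670 + H)/(3*(3/4 + H)) (x(H) = 2/3 + ((H + 670)/(H + 5/(-4 + 32/3)))/3 = 2/3 + ((670 + H)/(H + 5/(20/3)))/3 = 2/3 + ((670 + H)/(H + 5*(3/20)))/3 = 2/3 + ((670 + H)/(H + 3/4))/3 = 2/3 + ((670 + H)/(3/4 + H))/3 = 2/3 + (670 + H)/(3*(3/4 + H)))
-372021 - x(-297) = -372021 - 2*(1343 + 6*(-297))/(3*(3 + 4*(-297))) = -372021 - 2*(1343 - 1782)/(3*(3 - 1188)) = -372021 - 2*(-439)/(3*(-1185)) = -372021 - 2*(-1)*(-439)/(3*1185) = -372021 - 1*878/3555 = -372021 - 878/3555 = -1322535533/3555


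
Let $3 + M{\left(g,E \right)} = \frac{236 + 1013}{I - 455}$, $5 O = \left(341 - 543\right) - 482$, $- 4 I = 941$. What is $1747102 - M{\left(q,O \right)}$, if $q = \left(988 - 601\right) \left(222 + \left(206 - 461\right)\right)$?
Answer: $\frac{4823761901}{2761} \approx 1.7471 \cdot 10^{6}$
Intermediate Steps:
$I = - \frac{941}{4}$ ($I = \left(- \frac{1}{4}\right) 941 = - \frac{941}{4} \approx -235.25$)
$q = -12771$ ($q = 387 \left(222 - 255\right) = 387 \left(-33\right) = -12771$)
$O = - \frac{684}{5}$ ($O = \frac{\left(341 - 543\right) - 482}{5} = \frac{-202 - 482}{5} = \frac{1}{5} \left(-684\right) = - \frac{684}{5} \approx -136.8$)
$M{\left(g,E \right)} = - \frac{13279}{2761}$ ($M{\left(g,E \right)} = -3 + \frac{236 + 1013}{- \frac{941}{4} - 455} = -3 + \frac{1249}{- \frac{2761}{4}} = -3 + 1249 \left(- \frac{4}{2761}\right) = -3 - \frac{4996}{2761} = - \frac{13279}{2761}$)
$1747102 - M{\left(q,O \right)} = 1747102 - - \frac{13279}{2761} = 1747102 + \frac{13279}{2761} = \frac{4823761901}{2761}$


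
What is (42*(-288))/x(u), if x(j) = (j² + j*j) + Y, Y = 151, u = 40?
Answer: -4032/1117 ≈ -3.6097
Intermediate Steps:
x(j) = 151 + 2*j² (x(j) = (j² + j*j) + 151 = (j² + j²) + 151 = 2*j² + 151 = 151 + 2*j²)
(42*(-288))/x(u) = (42*(-288))/(151 + 2*40²) = -12096/(151 + 2*1600) = -12096/(151 + 3200) = -12096/3351 = -12096*1/3351 = -4032/1117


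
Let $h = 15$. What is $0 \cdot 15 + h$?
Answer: $15$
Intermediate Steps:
$0 \cdot 15 + h = 0 \cdot 15 + 15 = 0 + 15 = 15$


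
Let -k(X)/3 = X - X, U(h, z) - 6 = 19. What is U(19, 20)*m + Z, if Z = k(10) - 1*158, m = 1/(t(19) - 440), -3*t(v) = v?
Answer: -211637/1339 ≈ -158.06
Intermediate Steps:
U(h, z) = 25 (U(h, z) = 6 + 19 = 25)
t(v) = -v/3
k(X) = 0 (k(X) = -3*(X - X) = -3*0 = 0)
m = -3/1339 (m = 1/(-⅓*19 - 440) = 1/(-19/3 - 440) = 1/(-1339/3) = -3/1339 ≈ -0.0022405)
Z = -158 (Z = 0 - 1*158 = 0 - 158 = -158)
U(19, 20)*m + Z = 25*(-3/1339) - 158 = -75/1339 - 158 = -211637/1339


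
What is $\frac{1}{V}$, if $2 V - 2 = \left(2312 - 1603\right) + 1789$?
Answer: $\frac{1}{1250} \approx 0.0008$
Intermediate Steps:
$V = 1250$ ($V = 1 + \frac{\left(2312 - 1603\right) + 1789}{2} = 1 + \frac{709 + 1789}{2} = 1 + \frac{1}{2} \cdot 2498 = 1 + 1249 = 1250$)
$\frac{1}{V} = \frac{1}{1250}$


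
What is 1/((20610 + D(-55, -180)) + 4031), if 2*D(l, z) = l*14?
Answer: 1/24256 ≈ 4.1227e-5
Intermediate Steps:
D(l, z) = 7*l (D(l, z) = (l*14)/2 = (14*l)/2 = 7*l)
1/((20610 + D(-55, -180)) + 4031) = 1/((20610 + 7*(-55)) + 4031) = 1/((20610 - 385) + 4031) = 1/(20225 + 4031) = 1/24256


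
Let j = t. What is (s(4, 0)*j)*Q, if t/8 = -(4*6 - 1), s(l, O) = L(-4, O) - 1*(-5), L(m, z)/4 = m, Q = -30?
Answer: -60720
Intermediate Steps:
L(m, z) = 4*m
s(l, O) = -11 (s(l, O) = 4*(-4) - 1*(-5) = -16 + 5 = -11)
t = -184 (t = 8*(-(4*6 - 1)) = 8*(-(24 - 1)) = 8*(-1*23) = 8*(-23) = -184)
j = -184
(s(4, 0)*j)*Q = -11*(-184)*(-30) = 2024*(-30) = -60720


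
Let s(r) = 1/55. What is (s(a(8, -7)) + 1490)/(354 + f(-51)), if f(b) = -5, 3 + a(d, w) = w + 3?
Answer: 81951/19195 ≈ 4.2694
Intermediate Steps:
a(d, w) = w (a(d, w) = -3 + (w + 3) = -3 + (3 + w) = w)
s(r) = 1/55
(s(a(8, -7)) + 1490)/(354 + f(-51)) = (1/55 + 1490)/(354 - 5) = (81951/55)/349 = (81951/55)*(1/349) = 81951/19195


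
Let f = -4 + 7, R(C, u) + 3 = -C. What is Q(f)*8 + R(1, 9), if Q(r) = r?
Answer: 20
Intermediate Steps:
R(C, u) = -3 - C
f = 3
Q(f)*8 + R(1, 9) = 3*8 + (-3 - 1*1) = 24 + (-3 - 1) = 24 - 4 = 20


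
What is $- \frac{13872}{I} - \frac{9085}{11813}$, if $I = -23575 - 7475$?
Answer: $- \frac{19703219}{61132275} \approx -0.3223$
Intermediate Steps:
$I = -31050$
$- \frac{13872}{I} - \frac{9085}{11813} = - \frac{13872}{-31050} - \frac{9085}{11813} = \left(-13872\right) \left(- \frac{1}{31050}\right) - \frac{9085}{11813} = \frac{2312}{5175} - \frac{9085}{11813} = - \frac{19703219}{61132275}$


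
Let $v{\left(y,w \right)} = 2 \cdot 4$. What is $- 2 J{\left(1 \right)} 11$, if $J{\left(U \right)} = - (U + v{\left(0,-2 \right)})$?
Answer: $198$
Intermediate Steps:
$v{\left(y,w \right)} = 8$
$J{\left(U \right)} = -8 - U$ ($J{\left(U \right)} = - (U + 8) = - (8 + U) = -8 - U$)
$- 2 J{\left(1 \right)} 11 = - 2 \left(-8 - 1\right) 11 = \left(-2\right) \left(-9\right) 11 = 18 \cdot 11 = 198$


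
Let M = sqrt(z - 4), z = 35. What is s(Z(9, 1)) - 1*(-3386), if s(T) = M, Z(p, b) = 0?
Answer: 3386 + sqrt(31) ≈ 3391.6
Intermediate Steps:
M = sqrt(31) (M = sqrt(35 - 4) = sqrt(31) ≈ 5.5678)
s(T) = sqrt(31)
s(Z(9, 1)) - 1*(-3386) = sqrt(31) - 1*(-3386) = sqrt(31) + 3386 = 3386 + sqrt(31)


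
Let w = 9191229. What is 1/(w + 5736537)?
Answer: 1/14927766 ≈ 6.6989e-8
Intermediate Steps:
1/(w + 5736537) = 1/(9191229 + 5736537) = 1/14927766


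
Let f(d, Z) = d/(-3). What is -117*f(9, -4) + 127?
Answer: 478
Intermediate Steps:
f(d, Z) = -d/3 (f(d, Z) = d*(-⅓) = -d/3)
-117*f(9, -4) + 127 = -(-39)*9 + 127 = -117*(-3) + 127 = 351 + 127 = 478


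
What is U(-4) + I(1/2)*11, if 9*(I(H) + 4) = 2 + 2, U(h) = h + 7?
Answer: -325/9 ≈ -36.111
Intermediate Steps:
U(h) = 7 + h
I(H) = -32/9 (I(H) = -4 + (2 + 2)/9 = -4 + (1/9)*4 = -4 + 4/9 = -32/9)
U(-4) + I(1/2)*11 = (7 - 4) - 32/9*11 = 3 - 352/9 = -325/9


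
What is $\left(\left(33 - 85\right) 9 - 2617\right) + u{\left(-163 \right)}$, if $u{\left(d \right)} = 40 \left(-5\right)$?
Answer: $-3285$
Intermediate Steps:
$u{\left(d \right)} = -200$
$\left(\left(33 - 85\right) 9 - 2617\right) + u{\left(-163 \right)} = \left(\left(33 - 85\right) 9 - 2617\right) - 200 = \left(\left(-52\right) 9 - 2617\right) - 200 = \left(-468 - 2617\right) - 200 = -3085 - 200 = -3285$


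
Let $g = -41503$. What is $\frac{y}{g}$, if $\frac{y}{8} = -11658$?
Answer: $\frac{93264}{41503} \approx 2.2472$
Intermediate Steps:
$y = -93264$ ($y = 8 \left(-11658\right) = -93264$)
$\frac{y}{g} = - \frac{93264}{-41503} = \left(-93264\right) \left(- \frac{1}{41503}\right) = \frac{93264}{41503}$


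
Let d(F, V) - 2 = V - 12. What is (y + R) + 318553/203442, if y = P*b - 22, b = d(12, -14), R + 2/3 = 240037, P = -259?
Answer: 16697970009/67814 ≈ 2.4623e+5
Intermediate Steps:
d(F, V) = -10 + V (d(F, V) = 2 + (V - 12) = 2 + (-12 + V) = -10 + V)
R = 720109/3 (R = -2/3 + 240037 = 720109/3 ≈ 2.4004e+5)
b = -24 (b = -10 - 14 = -24)
y = 6194 (y = -259*(-24) - 22 = 6216 - 22 = 6194)
(y + R) + 318553/203442 = (6194 + 720109/3) + 318553/203442 = 738691/3 + 318553*(1/203442) = 738691/3 + 318553/203442 = 16697970009/67814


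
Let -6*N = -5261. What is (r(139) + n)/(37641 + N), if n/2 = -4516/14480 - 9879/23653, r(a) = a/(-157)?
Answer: -47274163017/776689731461035 ≈ -6.0866e-5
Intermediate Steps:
r(a) = -a/157 (r(a) = a*(-1/157) = -a/157)
N = 5261/6 (N = -⅙*(-5261) = 5261/6 ≈ 876.83)
n = -62466217/42811930 (n = 2*(-4516/14480 - 9879/23653) = 2*(-4516*1/14480 - 9879*1/23653) = 2*(-1129/3620 - 9879/23653) = 2*(-62466217/85623860) = -62466217/42811930 ≈ -1.4591)
(r(139) + n)/(37641 + N) = (-1/157*139 - 62466217/42811930)/(37641 + 5261/6) = (-139/157 - 62466217/42811930)/(231107/6) = -15758054339/6721473010*6/231107 = -47274163017/776689731461035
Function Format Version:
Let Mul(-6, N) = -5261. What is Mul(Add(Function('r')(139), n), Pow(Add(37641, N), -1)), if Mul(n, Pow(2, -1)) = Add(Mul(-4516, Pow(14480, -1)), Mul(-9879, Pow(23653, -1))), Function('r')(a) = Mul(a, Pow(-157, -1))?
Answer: Rational(-47274163017, 776689731461035) ≈ -6.0866e-5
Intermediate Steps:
Function('r')(a) = Mul(Rational(-1, 157), a) (Function('r')(a) = Mul(a, Rational(-1, 157)) = Mul(Rational(-1, 157), a))
N = Rational(5261, 6) (N = Mul(Rational(-1, 6), -5261) = Rational(5261, 6) ≈ 876.83)
n = Rational(-62466217, 42811930) (n = Mul(2, Add(Mul(-4516, Pow(14480, -1)), Mul(-9879, Pow(23653, -1)))) = Mul(2, Add(Mul(-4516, Rational(1, 14480)), Mul(-9879, Rational(1, 23653)))) = Mul(2, Add(Rational(-1129, 3620), Rational(-9879, 23653))) = Mul(2, Rational(-62466217, 85623860)) = Rational(-62466217, 42811930) ≈ -1.4591)
Mul(Add(Function('r')(139), n), Pow(Add(37641, N), -1)) = Mul(Add(Mul(Rational(-1, 157), 139), Rational(-62466217, 42811930)), Pow(Add(37641, Rational(5261, 6)), -1)) = Mul(Add(Rational(-139, 157), Rational(-62466217, 42811930)), Pow(Rational(231107, 6), -1)) = Mul(Rational(-15758054339, 6721473010), Rational(6, 231107)) = Rational(-47274163017, 776689731461035)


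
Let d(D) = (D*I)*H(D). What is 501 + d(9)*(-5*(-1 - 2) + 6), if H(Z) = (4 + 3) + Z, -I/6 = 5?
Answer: -90219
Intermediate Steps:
I = -30 (I = -6*5 = -30)
H(Z) = 7 + Z
d(D) = -30*D*(7 + D) (d(D) = (D*(-30))*(7 + D) = (-30*D)*(7 + D) = -30*D*(7 + D))
501 + d(9)*(-5*(-1 - 2) + 6) = 501 + (-30*9*(7 + 9))*(-5*(-1 - 2) + 6) = 501 + (-30*9*16)*(-5*(-3) + 6) = 501 - 4320*(15 + 6) = 501 - 4320*21 = 501 - 90720 = -90219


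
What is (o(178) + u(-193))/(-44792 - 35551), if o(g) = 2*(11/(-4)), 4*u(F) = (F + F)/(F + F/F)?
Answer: 1919/30851712 ≈ 6.2201e-5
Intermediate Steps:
u(F) = F/(2*(1 + F)) (u(F) = ((F + F)/(F + F/F))/4 = ((2*F)/(F + 1))/4 = ((2*F)/(1 + F))/4 = (2*F/(1 + F))/4 = F/(2*(1 + F)))
o(g) = -11/2 (o(g) = 2*(11*(-1/4)) = 2*(-11/4) = -11/2)
(o(178) + u(-193))/(-44792 - 35551) = (-11/2 + (1/2)*(-193)/(1 - 193))/(-44792 - 35551) = (-11/2 + (1/2)*(-193)/(-192))/(-80343) = (-11/2 + (1/2)*(-193)*(-1/192))*(-1/80343) = (-11/2 + 193/384)*(-1/80343) = -1919/384*(-1/80343) = 1919/30851712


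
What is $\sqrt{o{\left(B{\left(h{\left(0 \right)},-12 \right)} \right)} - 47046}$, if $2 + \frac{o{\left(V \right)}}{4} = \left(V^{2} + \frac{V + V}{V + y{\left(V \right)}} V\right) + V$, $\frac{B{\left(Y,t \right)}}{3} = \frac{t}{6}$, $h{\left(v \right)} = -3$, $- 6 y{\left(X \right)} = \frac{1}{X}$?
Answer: $\frac{i \sqrt{2171753270}}{215} \approx 216.75 i$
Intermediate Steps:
$y{\left(X \right)} = - \frac{1}{6 X}$
$B{\left(Y,t \right)} = \frac{t}{2}$ ($B{\left(Y,t \right)} = 3 \frac{t}{6} = \frac{t}{2}$)
$o{\left(V \right)} = -8 + 4 V + 4 V^{2} + \frac{8 V^{2}}{V - \frac{1}{6 V}}$ ($o{\left(V \right)} = -8 + 4 \left(\left(V^{2} + \frac{V + V}{V - \frac{1}{6 V}} V\right) + V\right) = -8 + 4 \left(\left(V^{2} + \frac{2 V}{V - \frac{1}{6 V}} V\right) + V\right) = -8 + 4 \left(\left(V^{2} + \frac{2 V^{2}}{V - \frac{1}{6 V}}\right) + V\right) = -8 + 4 \left(V + V^{2} + \frac{2 V^{2}}{V - \frac{1}{6 V}}\right) = -8 + \left(4 V + 4 V^{2} + \frac{8 V^{2}}{V - \frac{1}{6 V}}\right) = -8 + 4 V + 4 V^{2} + \frac{8 V^{2}}{V - \frac{1}{6 V}}$)
$\sqrt{o{\left(B{\left(h{\left(0 \right)},-12 \right)} \right)} - 47046} = \sqrt{\frac{4 \left(2 + \frac{1}{2} \left(-12\right) \left(-1 - 13 \cdot \frac{1}{2} \left(-12\right) + 6 \left(\frac{1}{2} \left(-12\right)\right)^{3} + 18 \left(\frac{1}{2} \left(-12\right)\right)^{2}\right)\right)}{-1 + 6 \left(\frac{1}{2} \left(-12\right)\right)^{2}} - 47046} = \sqrt{\frac{4 \left(2 - 6 \left(-1 - -78 + 6 \left(-6\right)^{3} + 18 \left(-6\right)^{2}\right)\right)}{-1 + 6 \left(-6\right)^{2}} - 47046} = \sqrt{\frac{4 \left(2 - 6 \left(-1 + 78 + 6 \left(-216\right) + 18 \cdot 36\right)\right)}{-1 + 6 \cdot 36} - 47046} = \sqrt{\frac{4 \left(2 - 6 \left(-1 + 78 - 1296 + 648\right)\right)}{-1 + 216} - 47046} = \sqrt{\frac{4 \left(2 - -3426\right)}{215} - 47046} = \sqrt{4 \cdot \frac{1}{215} \left(2 + 3426\right) - 47046} = \sqrt{4 \cdot \frac{1}{215} \cdot 3428 - 47046} = \sqrt{\frac{13712}{215} - 47046} = \sqrt{- \frac{10101178}{215}} = \frac{i \sqrt{2171753270}}{215}$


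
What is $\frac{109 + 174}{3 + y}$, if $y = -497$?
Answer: $- \frac{283}{494} \approx -0.57287$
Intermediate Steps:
$\frac{109 + 174}{3 + y} = \frac{109 + 174}{3 - 497} = \frac{283}{-494} = 283 \left(- \frac{1}{494}\right) = - \frac{283}{494}$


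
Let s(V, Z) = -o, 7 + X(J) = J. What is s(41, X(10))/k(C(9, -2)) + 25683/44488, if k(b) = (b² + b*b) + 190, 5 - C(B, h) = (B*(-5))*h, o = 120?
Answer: 1544419/2713768 ≈ 0.56911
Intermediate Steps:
X(J) = -7 + J
s(V, Z) = -120 (s(V, Z) = -1*120 = -120)
C(B, h) = 5 + 5*B*h (C(B, h) = 5 - B*(-5)*h = 5 - (-5*B)*h = 5 - (-5)*B*h = 5 + 5*B*h)
k(b) = 190 + 2*b² (k(b) = (b² + b²) + 190 = 2*b² + 190 = 190 + 2*b²)
s(41, X(10))/k(C(9, -2)) + 25683/44488 = -120/(190 + 2*(5 + 5*9*(-2))²) + 25683/44488 = -120/(190 + 2*(5 - 90)²) + 25683*(1/44488) = -120/(190 + 2*(-85)²) + 25683/44488 = -120/(190 + 2*7225) + 25683/44488 = -120/(190 + 14450) + 25683/44488 = -120/14640 + 25683/44488 = -120*1/14640 + 25683/44488 = -1/122 + 25683/44488 = 1544419/2713768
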